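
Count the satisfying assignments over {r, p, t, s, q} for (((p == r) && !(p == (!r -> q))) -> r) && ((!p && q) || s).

Initial set: {((((p == r) && !(p == (!r -> q))) -> r) && ((!p && q) || s))}.
((((p == r) && !(p == (!r -> q))) -> r) && ((!p && q) || s)): α-rule — add (((p == r) && !(p == (!r -> q))) -> r), ((!p && q) || s).
(((p == r) && !(p == (!r -> q))) -> r): β-rule — branch into !((p == r) && !(p == (!r -> q)))  //  r.
  branch 1 (add !((p == r) && !(p == (!r -> q)))):
    ((!p && q) || s): β-rule — branch into (!p && q)  //  s.
      branch 1.1 (add (!p && q)):
        (!p && q): α-rule — add !p, q.
        !((p == r) && !(p == (!r -> q))): β-rule — branch into !(p == r)  //  !!(p == (!r -> q)).
          branch 1.1.1 (add !(p == r)):
            !(p == r): β-rule — branch into p, !r  //  !p, r.
              branch 1.1.1.1 (add p, !r):
                × closes — contains both p and !p.
              branch 1.1.1.2 (add !p, r):
                ○ open, literals {p=F, q=T, r=T}.
          branch 1.1.2 (add !!(p == (!r -> q))):
            !!(p == (!r -> q)): β-rule — branch into p, (!r -> q)  //  !p, !(!r -> q).
              branch 1.1.2.1 (add p, (!r -> q)):
                × closes — contains both p and !p.
              branch 1.1.2.2 (add !p, !(!r -> q)):
                !(!r -> q): α-rule — add !r, !q.
                × closes — contains both q and !q.
      branch 1.2 (add s):
        !((p == r) && !(p == (!r -> q))): β-rule — branch into !(p == r)  //  !!(p == (!r -> q)).
          branch 1.2.1 (add !(p == r)):
            !(p == r): β-rule — branch into p, !r  //  !p, r.
              branch 1.2.1.1 (add p, !r):
                ○ open, literals {p=T, r=F, s=T}.
              branch 1.2.1.2 (add !p, r):
                ○ open, literals {p=F, r=T, s=T}.
          branch 1.2.2 (add !!(p == (!r -> q))):
            !!(p == (!r -> q)): β-rule — branch into p, (!r -> q)  //  !p, !(!r -> q).
              branch 1.2.2.1 (add p, (!r -> q)):
                (!r -> q): β-rule — branch into !!r  //  q.
                  branch 1.2.2.1.1 (add !!r):
                    ○ open, literals {p=T, r=T, s=T}.
                  branch 1.2.2.1.2 (add q):
                    ○ open, literals {p=T, q=T, s=T}.
              branch 1.2.2.2 (add !p, !(!r -> q)):
                !(!r -> q): α-rule — add !r, !q.
                ○ open, literals {p=F, q=F, r=F, s=T}.
  branch 2 (add r):
    ((!p && q) || s): β-rule — branch into (!p && q)  //  s.
      branch 2.1 (add (!p && q)):
        (!p && q): α-rule — add !p, q.
        ○ open, literals {p=F, q=T, r=T}.
      branch 2.2 (add s):
        ○ open, literals {r=T, s=T}.
3 branches closed, 8 open.
Each open branch fixes some atoms; the unmentioned ones are free. Counting distinct full assignments: branch {p=F, q=T, r=T} (t, s) contributes 4 new; branch {p=T, r=F, s=T} (t, q) contributes 4 new; branch {p=F, r=T, s=T} (t, q) contributes 2 new; branch {p=T, r=T, s=T} (t, q) contributes 4 new; branch {p=T, q=T, s=T} (r, t) contributes 0 new; branch {p=F, q=F, r=F, s=T} (t) contributes 2 new; branch {p=F, q=T, r=T} (t, s) contributes 0 new; branch {r=T, s=T} (p, t, q) contributes 0 new. Total: 16.

16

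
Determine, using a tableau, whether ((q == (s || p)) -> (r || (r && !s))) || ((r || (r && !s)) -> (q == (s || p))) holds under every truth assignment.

Valid

Assume the negation and expand:
Initial set: {!(((q == (s || p)) -> (r || (r && !s))) || ((r || (r && !s)) -> (q == (s || p))))}.
!(((q == (s || p)) -> (r || (r && !s))) || ((r || (r && !s)) -> (q == (s || p)))): α-rule — add !((q == (s || p)) -> (r || (r && !s))), !((r || (r && !s)) -> (q == (s || p))).
!((q == (s || p)) -> (r || (r && !s))): α-rule — add (q == (s || p)), !(r || (r && !s)).
!((r || (r && !s)) -> (q == (s || p))): α-rule — add (r || (r && !s)), !(q == (s || p)).
!(r || (r && !s)): α-rule — add !r, !(r && !s).
(q == (s || p)): β-rule — branch into q, (s || p)  //  !q, !(s || p).
  branch 1 (add q, (s || p)):
    (r || (r && !s)): β-rule — branch into r  //  (r && !s).
      branch 1.1 (add r):
        × closes — contains both r and !r.
      branch 1.2 (add (r && !s)):
        (r && !s): α-rule — add r, !s.
        × closes — contains both r and !r.
  branch 2 (add !q, !(s || p)):
    !(s || p): α-rule — add !s, !p.
    (r || (r && !s)): β-rule — branch into r  //  (r && !s).
      branch 2.1 (add r):
        × closes — contains both r and !r.
      branch 2.2 (add (r && !s)):
        (r && !s): α-rule — add r, !s.
        × closes — contains both r and !r.
All 4 branches close.
Every branch closed, so the negation is unsatisfiable and the formula is valid.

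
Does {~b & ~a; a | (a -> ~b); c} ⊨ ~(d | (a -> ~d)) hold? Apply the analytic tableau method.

Initial set: {(~b & ~a); (a | (a -> ~b)); c; ~~(d | (a -> ~d))}.
(~b & ~a): α-rule — add ~b, ~a.
(a | (a -> ~b)): β-rule — branch into a  //  (a -> ~b).
  branch 1 (add a):
    × closes — contains both a and ~a.
  branch 2 (add (a -> ~b)):
    ~~(d | (a -> ~d)): β-rule — branch into d  //  (a -> ~d).
      branch 2.1 (add d):
        (a -> ~b): β-rule — branch into ~a  //  ~b.
          branch 2.1.1 (add ~a):
            ○ open, literals {a=0, b=0, c=1, d=1}.
          branch 2.1.2 (add ~b):
            ○ open, literals {a=0, b=0, c=1, d=1}.
      branch 2.2 (add (a -> ~d)):
        (a -> ~b): β-rule — branch into ~a  //  ~b.
          branch 2.2.1 (add ~a):
            (a -> ~d): β-rule — branch into ~a  //  ~d.
              branch 2.2.1.1 (add ~a):
                ○ open, literals {a=0, b=0, c=1}.
              branch 2.2.1.2 (add ~d):
                ○ open, literals {a=0, b=0, c=1, d=0}.
          branch 2.2.2 (add ~b):
            (a -> ~d): β-rule — branch into ~a  //  ~d.
              branch 2.2.2.1 (add ~a):
                ○ open, literals {a=0, b=0, c=1}.
              branch 2.2.2.2 (add ~d):
                ○ open, literals {a=0, b=0, c=1, d=0}.
1 branch closed, 6 open.
An open branch gives a countermodel: a=0, b=0, c=1, d=1 (unmentioned atoms arbitrary); the premises hold there but the conclusion fails.

No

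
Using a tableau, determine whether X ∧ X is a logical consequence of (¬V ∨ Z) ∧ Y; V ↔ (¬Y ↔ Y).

No

Initial set: {((¬V ∨ Z) ∧ Y); (V ↔ (¬Y ↔ Y)); ¬(X ∧ X)}.
((¬V ∨ Z) ∧ Y): α-rule — add (¬V ∨ Z), Y.
(V ↔ (¬Y ↔ Y)): β-rule — branch into V, (¬Y ↔ Y)  //  ¬V, ¬(¬Y ↔ Y).
  branch 1 (add V, (¬Y ↔ Y)):
    ¬(X ∧ X): β-rule — branch into ¬X  //  ¬X.
      branch 1.1 (add ¬X):
        (¬V ∨ Z): β-rule — branch into ¬V  //  Z.
          branch 1.1.1 (add ¬V):
            × closes — contains both V and ¬V.
          branch 1.1.2 (add Z):
            (¬Y ↔ Y): β-rule — branch into ¬Y, Y  //  ¬¬Y, ¬Y.
              branch 1.1.2.1 (add ¬Y, Y):
                × closes — contains both Y and ¬Y.
              branch 1.1.2.2 (add ¬¬Y, ¬Y):
                × closes — contains both Y and ¬Y.
      branch 1.2 (add ¬X):
        (¬V ∨ Z): β-rule — branch into ¬V  //  Z.
          branch 1.2.1 (add ¬V):
            × closes — contains both V and ¬V.
          branch 1.2.2 (add Z):
            (¬Y ↔ Y): β-rule — branch into ¬Y, Y  //  ¬¬Y, ¬Y.
              branch 1.2.2.1 (add ¬Y, Y):
                × closes — contains both Y and ¬Y.
              branch 1.2.2.2 (add ¬¬Y, ¬Y):
                × closes — contains both Y and ¬Y.
  branch 2 (add ¬V, ¬(¬Y ↔ Y)):
    ¬(X ∧ X): β-rule — branch into ¬X  //  ¬X.
      branch 2.1 (add ¬X):
        (¬V ∨ Z): β-rule — branch into ¬V  //  Z.
          branch 2.1.1 (add ¬V):
            ¬(¬Y ↔ Y): β-rule — branch into ¬Y, ¬Y  //  ¬¬Y, Y.
              branch 2.1.1.1 (add ¬Y, ¬Y):
                × closes — contains both Y and ¬Y.
              branch 2.1.1.2 (add ¬¬Y, Y):
                ○ open, literals {V=false, X=false, Y=true}.
          branch 2.1.2 (add Z):
            ¬(¬Y ↔ Y): β-rule — branch into ¬Y, ¬Y  //  ¬¬Y, Y.
              branch 2.1.2.1 (add ¬Y, ¬Y):
                × closes — contains both Y and ¬Y.
              branch 2.1.2.2 (add ¬¬Y, Y):
                ○ open, literals {V=false, X=false, Y=true, Z=true}.
      branch 2.2 (add ¬X):
        (¬V ∨ Z): β-rule — branch into ¬V  //  Z.
          branch 2.2.1 (add ¬V):
            ¬(¬Y ↔ Y): β-rule — branch into ¬Y, ¬Y  //  ¬¬Y, Y.
              branch 2.2.1.1 (add ¬Y, ¬Y):
                × closes — contains both Y and ¬Y.
              branch 2.2.1.2 (add ¬¬Y, Y):
                ○ open, literals {V=false, X=false, Y=true}.
          branch 2.2.2 (add Z):
            ¬(¬Y ↔ Y): β-rule — branch into ¬Y, ¬Y  //  ¬¬Y, Y.
              branch 2.2.2.1 (add ¬Y, ¬Y):
                × closes — contains both Y and ¬Y.
              branch 2.2.2.2 (add ¬¬Y, Y):
                ○ open, literals {V=false, X=false, Y=true, Z=true}.
10 branches closed, 4 open.
An open branch gives a countermodel: V=false, X=false, Y=true (unmentioned atoms arbitrary); the premises hold there but the conclusion fails.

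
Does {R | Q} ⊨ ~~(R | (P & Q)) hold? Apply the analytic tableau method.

Initial set: {(R | Q); ~~~(R | (P & Q))}.
~~~(R | (P & Q)): drop double negation, giving ~(R | (P & Q)).
~(R | (P & Q)): α-rule — add ~R, ~(P & Q).
(R | Q): β-rule — branch into R  //  Q.
  branch 1 (add R):
    × closes — contains both R and ~R.
  branch 2 (add Q):
    ~(P & Q): β-rule — branch into ~P  //  ~Q.
      branch 2.1 (add ~P):
        ○ open, literals {P=F, Q=T, R=F}.
      branch 2.2 (add ~Q):
        × closes — contains both Q and ~Q.
2 branches closed, 1 open.
An open branch gives a countermodel: P=F, Q=T, R=F (unmentioned atoms arbitrary); the premises hold there but the conclusion fails.

No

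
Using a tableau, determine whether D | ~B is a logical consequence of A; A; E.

Initial set: {A; A; E; ~(D | ~B)}.
~(D | ~B): α-rule — add ~D, ~~B.
○ open, literals {A=1, B=1, D=0, E=1}.
0 branches closed, 1 open.
An open branch gives a countermodel: A=1, B=1, D=0, E=1 (unmentioned atoms arbitrary); the premises hold there but the conclusion fails.

No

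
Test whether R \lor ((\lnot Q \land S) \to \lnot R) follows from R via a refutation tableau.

Initial set: {R; \lnot (R \lor ((\lnot Q \land S) \to \lnot R))}.
\lnot (R \lor ((\lnot Q \land S) \to \lnot R)): α-rule — add \lnot R, \lnot ((\lnot Q \land S) \to \lnot R).
× closes — contains both R and \lnot R.
All 1 branch closes.
Every branch closed, so the premises entail the conclusion.

Yes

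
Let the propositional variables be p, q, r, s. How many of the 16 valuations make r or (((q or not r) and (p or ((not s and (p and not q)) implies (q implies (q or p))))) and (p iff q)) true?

12

Initial set: {T (r or (((q or not r) and (p or ((not s and (p and not q)) implies (q implies (q or p))))) and (p iff q)))}.
T (r or (((q or not r) and (p or ((not s and (p and not q)) implies (q implies (q or p))))) and (p iff q))): β-rule — branch into T r  //  T (((q or not r) and (p or ((not s and (p and not q)) implies (q implies (q or p))))) and (p iff q)).
  branch 1 (add T r):
    ○ open, literals {r=T}.
  branch 2 (add T (((q or not r) and (p or ((not s and (p and not q)) implies (q implies (q or p))))) and (p iff q))):
    T (((q or not r) and (p or ((not s and (p and not q)) implies (q implies (q or p))))) and (p iff q)): α-rule — add T ((q or not r) and (p or ((not s and (p and not q)) implies (q implies (q or p))))), T (p iff q).
    T ((q or not r) and (p or ((not s and (p and not q)) implies (q implies (q or p))))): α-rule — add T (q or not r), T (p or ((not s and (p and not q)) implies (q implies (q or p)))).
    T (p iff q): β-rule — branch into T p, T q  //  F p, F q.
      branch 2.1 (add T p, T q):
        T (q or not r): β-rule — branch into T q  //  T not r.
          branch 2.1.1 (add T q):
            T (p or ((not s and (p and not q)) implies (q implies (q or p)))): β-rule — branch into T p  //  T ((not s and (p and not q)) implies (q implies (q or p))).
              branch 2.1.1.1 (add T p):
                ○ open, literals {p=T, q=T}.
              branch 2.1.1.2 (add T ((not s and (p and not q)) implies (q implies (q or p)))):
                T ((not s and (p and not q)) implies (q implies (q or p))): β-rule — branch into F (not s and (p and not q))  //  T (q implies (q or p)).
                  branch 2.1.1.2.1 (add F (not s and (p and not q))):
                    F (not s and (p and not q)): β-rule — branch into F not s  //  F (p and not q).
                      branch 2.1.1.2.1.1 (add F not s):
                        ○ open, literals {p=T, q=T, s=T}.
                      branch 2.1.1.2.1.2 (add F (p and not q)):
                        F (p and not q): β-rule — branch into F p  //  F not q.
                          branch 2.1.1.2.1.2.1 (add F p):
                            × closes — contains both p and not p.
                          branch 2.1.1.2.1.2.2 (add F not q):
                            ○ open, literals {p=T, q=T}.
                  branch 2.1.1.2.2 (add T (q implies (q or p))):
                    T (q implies (q or p)): β-rule — branch into F q  //  T (q or p).
                      branch 2.1.1.2.2.1 (add F q):
                        × closes — contains both q and not q.
                      branch 2.1.1.2.2.2 (add T (q or p)):
                        T (q or p): β-rule — branch into T q  //  T p.
                          branch 2.1.1.2.2.2.1 (add T q):
                            ○ open, literals {p=T, q=T}.
                          branch 2.1.1.2.2.2.2 (add T p):
                            ○ open, literals {p=T, q=T}.
          branch 2.1.2 (add T not r):
            T (p or ((not s and (p and not q)) implies (q implies (q or p)))): β-rule — branch into T p  //  T ((not s and (p and not q)) implies (q implies (q or p))).
              branch 2.1.2.1 (add T p):
                ○ open, literals {p=T, q=T, r=F}.
              branch 2.1.2.2 (add T ((not s and (p and not q)) implies (q implies (q or p)))):
                T ((not s and (p and not q)) implies (q implies (q or p))): β-rule — branch into F (not s and (p and not q))  //  T (q implies (q or p)).
                  branch 2.1.2.2.1 (add F (not s and (p and not q))):
                    F (not s and (p and not q)): β-rule — branch into F not s  //  F (p and not q).
                      branch 2.1.2.2.1.1 (add F not s):
                        ○ open, literals {p=T, q=T, r=F, s=T}.
                      branch 2.1.2.2.1.2 (add F (p and not q)):
                        F (p and not q): β-rule — branch into F p  //  F not q.
                          branch 2.1.2.2.1.2.1 (add F p):
                            × closes — contains both p and not p.
                          branch 2.1.2.2.1.2.2 (add F not q):
                            ○ open, literals {p=T, q=T, r=F}.
                  branch 2.1.2.2.2 (add T (q implies (q or p))):
                    T (q implies (q or p)): β-rule — branch into F q  //  T (q or p).
                      branch 2.1.2.2.2.1 (add F q):
                        × closes — contains both q and not q.
                      branch 2.1.2.2.2.2 (add T (q or p)):
                        T (q or p): β-rule — branch into T q  //  T p.
                          branch 2.1.2.2.2.2.1 (add T q):
                            ○ open, literals {p=T, q=T, r=F}.
                          branch 2.1.2.2.2.2.2 (add T p):
                            ○ open, literals {p=T, q=T, r=F}.
      branch 2.2 (add F p, F q):
        T (q or not r): β-rule — branch into T q  //  T not r.
          branch 2.2.1 (add T q):
            × closes — contains both q and not q.
          branch 2.2.2 (add T not r):
            T (p or ((not s and (p and not q)) implies (q implies (q or p)))): β-rule — branch into T p  //  T ((not s and (p and not q)) implies (q implies (q or p))).
              branch 2.2.2.1 (add T p):
                × closes — contains both p and not p.
              branch 2.2.2.2 (add T ((not s and (p and not q)) implies (q implies (q or p)))):
                T ((not s and (p and not q)) implies (q implies (q or p))): β-rule — branch into F (not s and (p and not q))  //  T (q implies (q or p)).
                  branch 2.2.2.2.1 (add F (not s and (p and not q))):
                    F (not s and (p and not q)): β-rule — branch into F not s  //  F (p and not q).
                      branch 2.2.2.2.1.1 (add F not s):
                        ○ open, literals {p=F, q=F, r=F, s=T}.
                      branch 2.2.2.2.1.2 (add F (p and not q)):
                        F (p and not q): β-rule — branch into F p  //  F not q.
                          branch 2.2.2.2.1.2.1 (add F p):
                            ○ open, literals {p=F, q=F, r=F}.
                          branch 2.2.2.2.1.2.2 (add F not q):
                            × closes — contains both q and not q.
                  branch 2.2.2.2.2 (add T (q implies (q or p))):
                    T (q implies (q or p)): β-rule — branch into F q  //  T (q or p).
                      branch 2.2.2.2.2.1 (add F q):
                        ○ open, literals {p=F, q=F, r=F}.
                      branch 2.2.2.2.2.2 (add T (q or p)):
                        T (q or p): β-rule — branch into T q  //  T p.
                          branch 2.2.2.2.2.2.1 (add T q):
                            × closes — contains both q and not q.
                          branch 2.2.2.2.2.2.2 (add T p):
                            × closes — contains both p and not p.
9 branches closed, 14 open.
Each open branch fixes some atoms; the unmentioned ones are free. Counting distinct full assignments: branch {r=T} (p, q, s) contributes 8 new; branch {p=T, q=T} (r, s) contributes 2 new; branch {p=T, q=T, s=T} (r) contributes 0 new; branch {p=T, q=T} (r, s) contributes 0 new; branch {p=T, q=T} (r, s) contributes 0 new; branch {p=T, q=T} (r, s) contributes 0 new; branch {p=T, q=T, r=F} (s) contributes 0 new; branch {p=T, q=T, r=F, s=T} (none free) contributes 0 new; branch {p=T, q=T, r=F} (s) contributes 0 new; branch {p=T, q=T, r=F} (s) contributes 0 new; branch {p=T, q=T, r=F} (s) contributes 0 new; branch {p=F, q=F, r=F, s=T} (none free) contributes 1 new; branch {p=F, q=F, r=F} (s) contributes 1 new; branch {p=F, q=F, r=F} (s) contributes 0 new. Total: 12.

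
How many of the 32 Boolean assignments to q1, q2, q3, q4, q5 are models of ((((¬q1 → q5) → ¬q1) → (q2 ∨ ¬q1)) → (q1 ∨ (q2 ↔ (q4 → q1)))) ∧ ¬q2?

12

Initial set: {(((((¬q1 → q5) → ¬q1) → (q2 ∨ ¬q1)) → (q1 ∨ (q2 ↔ (q4 → q1)))) ∧ ¬q2)}.
(((((¬q1 → q5) → ¬q1) → (q2 ∨ ¬q1)) → (q1 ∨ (q2 ↔ (q4 → q1)))) ∧ ¬q2): α-rule — add ((((¬q1 → q5) → ¬q1) → (q2 ∨ ¬q1)) → (q1 ∨ (q2 ↔ (q4 → q1)))), ¬q2.
((((¬q1 → q5) → ¬q1) → (q2 ∨ ¬q1)) → (q1 ∨ (q2 ↔ (q4 → q1)))): β-rule — branch into ¬(((¬q1 → q5) → ¬q1) → (q2 ∨ ¬q1))  //  (q1 ∨ (q2 ↔ (q4 → q1))).
  branch 1 (add ¬(((¬q1 → q5) → ¬q1) → (q2 ∨ ¬q1))):
    ¬(((¬q1 → q5) → ¬q1) → (q2 ∨ ¬q1)): α-rule — add ((¬q1 → q5) → ¬q1), ¬(q2 ∨ ¬q1).
    ¬(q2 ∨ ¬q1): α-rule — add ¬q2, ¬¬q1.
    ((¬q1 → q5) → ¬q1): β-rule — branch into ¬(¬q1 → q5)  //  ¬q1.
      branch 1.1 (add ¬(¬q1 → q5)):
        ¬(¬q1 → q5): α-rule — add ¬q1, ¬q5.
        × closes — contains both q1 and ¬q1.
      branch 1.2 (add ¬q1):
        × closes — contains both q1 and ¬q1.
  branch 2 (add (q1 ∨ (q2 ↔ (q4 → q1)))):
    (q1 ∨ (q2 ↔ (q4 → q1))): β-rule — branch into q1  //  (q2 ↔ (q4 → q1)).
      branch 2.1 (add q1):
        ○ open, literals {q1=1, q2=0}.
      branch 2.2 (add (q2 ↔ (q4 → q1))):
        (q2 ↔ (q4 → q1)): β-rule — branch into q2, (q4 → q1)  //  ¬q2, ¬(q4 → q1).
          branch 2.2.1 (add q2, (q4 → q1)):
            × closes — contains both q2 and ¬q2.
          branch 2.2.2 (add ¬q2, ¬(q4 → q1)):
            ¬(q4 → q1): α-rule — add q4, ¬q1.
            ○ open, literals {q1=0, q2=0, q4=1}.
3 branches closed, 2 open.
Each open branch fixes some atoms; the unmentioned ones are free. Counting distinct full assignments: branch {q1=1, q2=0} (q3, q4, q5) contributes 8 new; branch {q1=0, q2=0, q4=1} (q3, q5) contributes 4 new. Total: 12.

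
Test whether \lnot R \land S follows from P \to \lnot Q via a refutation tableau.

No

Initial set: {(P \to \lnot Q); \lnot (\lnot R \land S)}.
(P \to \lnot Q): β-rule — branch into \lnot P  //  \lnot Q.
  branch 1 (add \lnot P):
    \lnot (\lnot R \land S): β-rule — branch into \lnot \lnot R  //  \lnot S.
      branch 1.1 (add \lnot \lnot R):
        ○ open, literals {P=0, R=1}.
      branch 1.2 (add \lnot S):
        ○ open, literals {P=0, S=0}.
  branch 2 (add \lnot Q):
    \lnot (\lnot R \land S): β-rule — branch into \lnot \lnot R  //  \lnot S.
      branch 2.1 (add \lnot \lnot R):
        ○ open, literals {Q=0, R=1}.
      branch 2.2 (add \lnot S):
        ○ open, literals {Q=0, S=0}.
0 branches closed, 4 open.
An open branch gives a countermodel: P=0, R=1 (unmentioned atoms arbitrary); the premises hold there but the conclusion fails.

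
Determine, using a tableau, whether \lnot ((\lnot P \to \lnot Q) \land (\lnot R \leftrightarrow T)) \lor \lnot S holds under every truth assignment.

Not valid

Assume the negation and expand:
Initial set: {F (\lnot ((\lnot P \to \lnot Q) \land (\lnot R \leftrightarrow T)) \lor \lnot S)}.
F (\lnot ((\lnot P \to \lnot Q) \land (\lnot R \leftrightarrow T)) \lor \lnot S): α-rule — add F \lnot ((\lnot P \to \lnot Q) \land (\lnot R \leftrightarrow T)), F \lnot S.
F \lnot ((\lnot P \to \lnot Q) \land (\lnot R \leftrightarrow T)): α-rule — add T (\lnot P \to \lnot Q), T (\lnot R \leftrightarrow T).
T (\lnot P \to \lnot Q): β-rule — branch into F \lnot P  //  T \lnot Q.
  branch 1 (add F \lnot P):
    T (\lnot R \leftrightarrow T): β-rule — branch into T \lnot R, T T  //  F \lnot R, F T.
      branch 1.1 (add T \lnot R, T T):
        ○ open, literals {P=true, R=false, S=true, T=true}.
      branch 1.2 (add F \lnot R, F T):
        ○ open, literals {P=true, R=true, S=true, T=false}.
  branch 2 (add T \lnot Q):
    T (\lnot R \leftrightarrow T): β-rule — branch into T \lnot R, T T  //  F \lnot R, F T.
      branch 2.1 (add T \lnot R, T T):
        ○ open, literals {Q=false, R=false, S=true, T=true}.
      branch 2.2 (add F \lnot R, F T):
        ○ open, literals {Q=false, R=true, S=true, T=false}.
0 branches closed, 4 open.
An open branch gives a countermodel: P=true, R=false, S=true, T=true (unmentioned atoms arbitrary); under it the original formula is false.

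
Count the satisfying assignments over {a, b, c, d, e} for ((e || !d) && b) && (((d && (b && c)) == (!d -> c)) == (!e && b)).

Initial set: {T (((e || !d) && b) && (((d && (b && c)) == (!d -> c)) == (!e && b)))}.
T (((e || !d) && b) && (((d && (b && c)) == (!d -> c)) == (!e && b))): α-rule — add T ((e || !d) && b), T (((d && (b && c)) == (!d -> c)) == (!e && b)).
T ((e || !d) && b): α-rule — add T (e || !d), T b.
T (((d && (b && c)) == (!d -> c)) == (!e && b)): β-rule — branch into T ((d && (b && c)) == (!d -> c)), T (!e && b)  //  F ((d && (b && c)) == (!d -> c)), F (!e && b).
  branch 1 (add T ((d && (b && c)) == (!d -> c)), T (!e && b)):
    T (!e && b): α-rule — add T !e, T b.
    T (e || !d): β-rule — branch into T e  //  T !d.
      branch 1.1 (add T e):
        × closes — contains both e and !e.
      branch 1.2 (add T !d):
        T ((d && (b && c)) == (!d -> c)): β-rule — branch into T (d && (b && c)), T (!d -> c)  //  F (d && (b && c)), F (!d -> c).
          branch 1.2.1 (add T (d && (b && c)), T (!d -> c)):
            T (d && (b && c)): α-rule — add T d, T (b && c).
            × closes — contains both d and !d.
          branch 1.2.2 (add F (d && (b && c)), F (!d -> c)):
            F (!d -> c): α-rule — add T !d, F c.
            F (d && (b && c)): β-rule — branch into F d  //  F (b && c).
              branch 1.2.2.1 (add F d):
                ○ open, literals {b=T, c=F, d=F, e=F}.
              branch 1.2.2.2 (add F (b && c)):
                F (b && c): β-rule — branch into F b  //  F c.
                  branch 1.2.2.2.1 (add F b):
                    × closes — contains both b and !b.
                  branch 1.2.2.2.2 (add F c):
                    ○ open, literals {b=T, c=F, d=F, e=F}.
  branch 2 (add F ((d && (b && c)) == (!d -> c)), F (!e && b)):
    T (e || !d): β-rule — branch into T e  //  T !d.
      branch 2.1 (add T e):
        F ((d && (b && c)) == (!d -> c)): β-rule — branch into T (d && (b && c)), F (!d -> c)  //  F (d && (b && c)), T (!d -> c).
          branch 2.1.1 (add T (d && (b && c)), F (!d -> c)):
            T (d && (b && c)): α-rule — add T d, T (b && c).
            F (!d -> c): α-rule — add T !d, F c.
            × closes — contains both d and !d.
          branch 2.1.2 (add F (d && (b && c)), T (!d -> c)):
            F (!e && b): β-rule — branch into F !e  //  F b.
              branch 2.1.2.1 (add F !e):
                F (d && (b && c)): β-rule — branch into F d  //  F (b && c).
                  branch 2.1.2.1.1 (add F d):
                    T (!d -> c): β-rule — branch into F !d  //  T c.
                      branch 2.1.2.1.1.1 (add F !d):
                        × closes — contains both d and !d.
                      branch 2.1.2.1.1.2 (add T c):
                        ○ open, literals {b=T, c=T, d=F, e=T}.
                  branch 2.1.2.1.2 (add F (b && c)):
                    T (!d -> c): β-rule — branch into F !d  //  T c.
                      branch 2.1.2.1.2.1 (add F !d):
                        F (b && c): β-rule — branch into F b  //  F c.
                          branch 2.1.2.1.2.1.1 (add F b):
                            × closes — contains both b and !b.
                          branch 2.1.2.1.2.1.2 (add F c):
                            ○ open, literals {b=T, c=F, d=T, e=T}.
                      branch 2.1.2.1.2.2 (add T c):
                        F (b && c): β-rule — branch into F b  //  F c.
                          branch 2.1.2.1.2.2.1 (add F b):
                            × closes — contains both b and !b.
                          branch 2.1.2.1.2.2.2 (add F c):
                            × closes — contains both c and !c.
              branch 2.1.2.2 (add F b):
                × closes — contains both b and !b.
      branch 2.2 (add T !d):
        F ((d && (b && c)) == (!d -> c)): β-rule — branch into T (d && (b && c)), F (!d -> c)  //  F (d && (b && c)), T (!d -> c).
          branch 2.2.1 (add T (d && (b && c)), F (!d -> c)):
            T (d && (b && c)): α-rule — add T d, T (b && c).
            × closes — contains both d and !d.
          branch 2.2.2 (add F (d && (b && c)), T (!d -> c)):
            F (!e && b): β-rule — branch into F !e  //  F b.
              branch 2.2.2.1 (add F !e):
                F (d && (b && c)): β-rule — branch into F d  //  F (b && c).
                  branch 2.2.2.1.1 (add F d):
                    T (!d -> c): β-rule — branch into F !d  //  T c.
                      branch 2.2.2.1.1.1 (add F !d):
                        × closes — contains both d and !d.
                      branch 2.2.2.1.1.2 (add T c):
                        ○ open, literals {b=T, c=T, d=F, e=T}.
                  branch 2.2.2.1.2 (add F (b && c)):
                    T (!d -> c): β-rule — branch into F !d  //  T c.
                      branch 2.2.2.1.2.1 (add F !d):
                        × closes — contains both d and !d.
                      branch 2.2.2.1.2.2 (add T c):
                        F (b && c): β-rule — branch into F b  //  F c.
                          branch 2.2.2.1.2.2.1 (add F b):
                            × closes — contains both b and !b.
                          branch 2.2.2.1.2.2.2 (add F c):
                            × closes — contains both c and !c.
              branch 2.2.2.2 (add F b):
                × closes — contains both b and !b.
15 branches closed, 5 open.
Each open branch fixes some atoms; the unmentioned ones are free. Counting distinct full assignments: branch {b=T, c=F, d=F, e=F} (a) contributes 2 new; branch {b=T, c=F, d=F, e=F} (a) contributes 0 new; branch {b=T, c=T, d=F, e=T} (a) contributes 2 new; branch {b=T, c=F, d=T, e=T} (a) contributes 2 new; branch {b=T, c=T, d=F, e=T} (a) contributes 0 new. Total: 6.

6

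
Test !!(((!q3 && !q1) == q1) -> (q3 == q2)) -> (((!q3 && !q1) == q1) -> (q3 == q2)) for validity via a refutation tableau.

Assume the negation and expand:
Initial set: {!(!!(((!q3 && !q1) == q1) -> (q3 == q2)) -> (((!q3 && !q1) == q1) -> (q3 == q2)))}.
!(!!(((!q3 && !q1) == q1) -> (q3 == q2)) -> (((!q3 && !q1) == q1) -> (q3 == q2))): α-rule — add !!(((!q3 && !q1) == q1) -> (q3 == q2)), !(((!q3 && !q1) == q1) -> (q3 == q2)).
!!(((!q3 && !q1) == q1) -> (q3 == q2)): drop double negation, giving (((!q3 && !q1) == q1) -> (q3 == q2)).
!(((!q3 && !q1) == q1) -> (q3 == q2)): α-rule — add ((!q3 && !q1) == q1), !(q3 == q2).
(((!q3 && !q1) == q1) -> (q3 == q2)): β-rule — branch into !((!q3 && !q1) == q1)  //  (q3 == q2).
  branch 1 (add !((!q3 && !q1) == q1)):
    ((!q3 && !q1) == q1): β-rule — branch into (!q3 && !q1), q1  //  !(!q3 && !q1), !q1.
      branch 1.1 (add (!q3 && !q1), q1):
        (!q3 && !q1): α-rule — add !q3, !q1.
        × closes — contains both q1 and !q1.
      branch 1.2 (add !(!q3 && !q1), !q1):
        !(q3 == q2): β-rule — branch into q3, !q2  //  !q3, q2.
          branch 1.2.1 (add q3, !q2):
            !((!q3 && !q1) == q1): β-rule — branch into (!q3 && !q1), !q1  //  !(!q3 && !q1), q1.
              branch 1.2.1.1 (add (!q3 && !q1), !q1):
                (!q3 && !q1): α-rule — add !q3, !q1.
                × closes — contains both q3 and !q3.
              branch 1.2.1.2 (add !(!q3 && !q1), q1):
                × closes — contains both q1 and !q1.
          branch 1.2.2 (add !q3, q2):
            !((!q3 && !q1) == q1): β-rule — branch into (!q3 && !q1), !q1  //  !(!q3 && !q1), q1.
              branch 1.2.2.1 (add (!q3 && !q1), !q1):
                (!q3 && !q1): α-rule — add !q3, !q1.
                !(!q3 && !q1): β-rule — branch into !!q3  //  !!q1.
                  branch 1.2.2.1.1 (add !!q3):
                    × closes — contains both q3 and !q3.
                  branch 1.2.2.1.2 (add !!q1):
                    × closes — contains both q1 and !q1.
              branch 1.2.2.2 (add !(!q3 && !q1), q1):
                × closes — contains both q1 and !q1.
  branch 2 (add (q3 == q2)):
    ((!q3 && !q1) == q1): β-rule — branch into (!q3 && !q1), q1  //  !(!q3 && !q1), !q1.
      branch 2.1 (add (!q3 && !q1), q1):
        (!q3 && !q1): α-rule — add !q3, !q1.
        × closes — contains both q1 and !q1.
      branch 2.2 (add !(!q3 && !q1), !q1):
        !(q3 == q2): β-rule — branch into q3, !q2  //  !q3, q2.
          branch 2.2.1 (add q3, !q2):
            (q3 == q2): β-rule — branch into q3, q2  //  !q3, !q2.
              branch 2.2.1.1 (add q3, q2):
                × closes — contains both q2 and !q2.
              branch 2.2.1.2 (add !q3, !q2):
                × closes — contains both q3 and !q3.
          branch 2.2.2 (add !q3, q2):
            (q3 == q2): β-rule — branch into q3, q2  //  !q3, !q2.
              branch 2.2.2.1 (add q3, q2):
                × closes — contains both q3 and !q3.
              branch 2.2.2.2 (add !q3, !q2):
                × closes — contains both q2 and !q2.
All 11 branches close.
Every branch closed, so the negation is unsatisfiable and the formula is valid.

Valid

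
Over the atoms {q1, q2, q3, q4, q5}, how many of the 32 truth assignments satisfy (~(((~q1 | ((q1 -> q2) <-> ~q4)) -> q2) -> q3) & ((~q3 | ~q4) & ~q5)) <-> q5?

11

Initial set: {((~(((~q1 | ((q1 -> q2) <-> ~q4)) -> q2) -> q3) & ((~q3 | ~q4) & ~q5)) <-> q5)}.
((~(((~q1 | ((q1 -> q2) <-> ~q4)) -> q2) -> q3) & ((~q3 | ~q4) & ~q5)) <-> q5): β-rule — branch into (~(((~q1 | ((q1 -> q2) <-> ~q4)) -> q2) -> q3) & ((~q3 | ~q4) & ~q5)), q5  //  ~(~(((~q1 | ((q1 -> q2) <-> ~q4)) -> q2) -> q3) & ((~q3 | ~q4) & ~q5)), ~q5.
  branch 1 (add (~(((~q1 | ((q1 -> q2) <-> ~q4)) -> q2) -> q3) & ((~q3 | ~q4) & ~q5)), q5):
    (~(((~q1 | ((q1 -> q2) <-> ~q4)) -> q2) -> q3) & ((~q3 | ~q4) & ~q5)): α-rule — add ~(((~q1 | ((q1 -> q2) <-> ~q4)) -> q2) -> q3), ((~q3 | ~q4) & ~q5).
    ~(((~q1 | ((q1 -> q2) <-> ~q4)) -> q2) -> q3): α-rule — add ((~q1 | ((q1 -> q2) <-> ~q4)) -> q2), ~q3.
    ((~q3 | ~q4) & ~q5): α-rule — add (~q3 | ~q4), ~q5.
    × closes — contains both q5 and ~q5.
  branch 2 (add ~(~(((~q1 | ((q1 -> q2) <-> ~q4)) -> q2) -> q3) & ((~q3 | ~q4) & ~q5)), ~q5):
    ~(~(((~q1 | ((q1 -> q2) <-> ~q4)) -> q2) -> q3) & ((~q3 | ~q4) & ~q5)): β-rule — branch into ~~(((~q1 | ((q1 -> q2) <-> ~q4)) -> q2) -> q3)  //  ~((~q3 | ~q4) & ~q5).
      branch 2.1 (add ~~(((~q1 | ((q1 -> q2) <-> ~q4)) -> q2) -> q3)):
        ~~(((~q1 | ((q1 -> q2) <-> ~q4)) -> q2) -> q3): β-rule — branch into ~((~q1 | ((q1 -> q2) <-> ~q4)) -> q2)  //  q3.
          branch 2.1.1 (add ~((~q1 | ((q1 -> q2) <-> ~q4)) -> q2)):
            ~((~q1 | ((q1 -> q2) <-> ~q4)) -> q2): α-rule — add (~q1 | ((q1 -> q2) <-> ~q4)), ~q2.
            (~q1 | ((q1 -> q2) <-> ~q4)): β-rule — branch into ~q1  //  ((q1 -> q2) <-> ~q4).
              branch 2.1.1.1 (add ~q1):
                ○ open, literals {q1=0, q2=0, q5=0}.
              branch 2.1.1.2 (add ((q1 -> q2) <-> ~q4)):
                ((q1 -> q2) <-> ~q4): β-rule — branch into (q1 -> q2), ~q4  //  ~(q1 -> q2), ~~q4.
                  branch 2.1.1.2.1 (add (q1 -> q2), ~q4):
                    (q1 -> q2): β-rule — branch into ~q1  //  q2.
                      branch 2.1.1.2.1.1 (add ~q1):
                        ○ open, literals {q1=0, q2=0, q4=0, q5=0}.
                      branch 2.1.1.2.1.2 (add q2):
                        × closes — contains both q2 and ~q2.
                  branch 2.1.1.2.2 (add ~(q1 -> q2), ~~q4):
                    ~(q1 -> q2): α-rule — add q1, ~q2.
                    ○ open, literals {q1=1, q2=0, q4=1, q5=0}.
          branch 2.1.2 (add q3):
            ○ open, literals {q3=1, q5=0}.
      branch 2.2 (add ~((~q3 | ~q4) & ~q5)):
        ~((~q3 | ~q4) & ~q5): β-rule — branch into ~(~q3 | ~q4)  //  ~~q5.
          branch 2.2.1 (add ~(~q3 | ~q4)):
            ~(~q3 | ~q4): α-rule — add ~~q3, ~~q4.
            ○ open, literals {q3=1, q4=1, q5=0}.
          branch 2.2.2 (add ~~q5):
            × closes — contains both q5 and ~q5.
3 branches closed, 5 open.
Each open branch fixes some atoms; the unmentioned ones are free. Counting distinct full assignments: branch {q1=0, q2=0, q5=0} (q3, q4) contributes 4 new; branch {q1=0, q2=0, q4=0, q5=0} (q3) contributes 0 new; branch {q1=1, q2=0, q4=1, q5=0} (q3) contributes 2 new; branch {q3=1, q5=0} (q1, q2, q4) contributes 5 new; branch {q3=1, q4=1, q5=0} (q1, q2) contributes 0 new. Total: 11.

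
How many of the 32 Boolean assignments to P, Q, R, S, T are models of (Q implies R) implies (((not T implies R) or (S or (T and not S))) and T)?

Initial set: {T ((Q implies R) implies (((not T implies R) or (S or (T and not S))) and T))}.
T ((Q implies R) implies (((not T implies R) or (S or (T and not S))) and T)): β-rule — branch into F (Q implies R)  //  T (((not T implies R) or (S or (T and not S))) and T).
  branch 1 (add F (Q implies R)):
    F (Q implies R): α-rule — add T Q, F R.
    ○ open, literals {Q=true, R=false}.
  branch 2 (add T (((not T implies R) or (S or (T and not S))) and T)):
    T (((not T implies R) or (S or (T and not S))) and T): α-rule — add T ((not T implies R) or (S or (T and not S))), T T.
    T ((not T implies R) or (S or (T and not S))): β-rule — branch into T (not T implies R)  //  T (S or (T and not S)).
      branch 2.1 (add T (not T implies R)):
        T (not T implies R): β-rule — branch into F not T  //  T R.
          branch 2.1.1 (add F not T):
            ○ open, literals {T=true}.
          branch 2.1.2 (add T R):
            ○ open, literals {R=true, T=true}.
      branch 2.2 (add T (S or (T and not S))):
        T (S or (T and not S)): β-rule — branch into T S  //  T (T and not S).
          branch 2.2.1 (add T S):
            ○ open, literals {S=true, T=true}.
          branch 2.2.2 (add T (T and not S)):
            T (T and not S): α-rule — add T T, T not S.
            ○ open, literals {S=false, T=true}.
0 branches closed, 5 open.
Each open branch fixes some atoms; the unmentioned ones are free. Counting distinct full assignments: branch {Q=true, R=false} (P, S, T) contributes 8 new; branch {T=true} (P, Q, R, S) contributes 12 new; branch {R=true, T=true} (P, Q, S) contributes 0 new; branch {S=true, T=true} (P, Q, R) contributes 0 new; branch {S=false, T=true} (P, Q, R) contributes 0 new. Total: 20.

20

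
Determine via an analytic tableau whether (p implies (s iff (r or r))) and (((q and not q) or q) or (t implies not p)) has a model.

Satisfiable

Initial set: {((p implies (s iff (r or r))) and (((q and not q) or q) or (t implies not p)))}.
((p implies (s iff (r or r))) and (((q and not q) or q) or (t implies not p))): α-rule — add (p implies (s iff (r or r))), (((q and not q) or q) or (t implies not p)).
(p implies (s iff (r or r))): β-rule — branch into not p  //  (s iff (r or r)).
  branch 1 (add not p):
    (((q and not q) or q) or (t implies not p)): β-rule — branch into ((q and not q) or q)  //  (t implies not p).
      branch 1.1 (add ((q and not q) or q)):
        ((q and not q) or q): β-rule — branch into (q and not q)  //  q.
          branch 1.1.1 (add (q and not q)):
            (q and not q): α-rule — add q, not q.
            × closes — contains both q and not q.
          branch 1.1.2 (add q):
            ○ open, literals {p=false, q=true}.
      branch 1.2 (add (t implies not p)):
        (t implies not p): β-rule — branch into not t  //  not p.
          branch 1.2.1 (add not t):
            ○ open, literals {p=false, t=false}.
          branch 1.2.2 (add not p):
            ○ open, literals {p=false}.
  branch 2 (add (s iff (r or r))):
    (((q and not q) or q) or (t implies not p)): β-rule — branch into ((q and not q) or q)  //  (t implies not p).
      branch 2.1 (add ((q and not q) or q)):
        (s iff (r or r)): β-rule — branch into s, (r or r)  //  not s, not (r or r).
          branch 2.1.1 (add s, (r or r)):
            ((q and not q) or q): β-rule — branch into (q and not q)  //  q.
              branch 2.1.1.1 (add (q and not q)):
                (q and not q): α-rule — add q, not q.
                × closes — contains both q and not q.
              branch 2.1.1.2 (add q):
                (r or r): β-rule — branch into r  //  r.
                  branch 2.1.1.2.1 (add r):
                    ○ open, literals {q=true, r=true, s=true}.
                  branch 2.1.1.2.2 (add r):
                    ○ open, literals {q=true, r=true, s=true}.
          branch 2.1.2 (add not s, not (r or r)):
            not (r or r): α-rule — add not r, not r.
            ((q and not q) or q): β-rule — branch into (q and not q)  //  q.
              branch 2.1.2.1 (add (q and not q)):
                (q and not q): α-rule — add q, not q.
                × closes — contains both q and not q.
              branch 2.1.2.2 (add q):
                ○ open, literals {q=true, r=false, s=false}.
      branch 2.2 (add (t implies not p)):
        (s iff (r or r)): β-rule — branch into s, (r or r)  //  not s, not (r or r).
          branch 2.2.1 (add s, (r or r)):
            (t implies not p): β-rule — branch into not t  //  not p.
              branch 2.2.1.1 (add not t):
                (r or r): β-rule — branch into r  //  r.
                  branch 2.2.1.1.1 (add r):
                    ○ open, literals {r=true, s=true, t=false}.
                  branch 2.2.1.1.2 (add r):
                    ○ open, literals {r=true, s=true, t=false}.
              branch 2.2.1.2 (add not p):
                (r or r): β-rule — branch into r  //  r.
                  branch 2.2.1.2.1 (add r):
                    ○ open, literals {p=false, r=true, s=true}.
                  branch 2.2.1.2.2 (add r):
                    ○ open, literals {p=false, r=true, s=true}.
          branch 2.2.2 (add not s, not (r or r)):
            not (r or r): α-rule — add not r, not r.
            (t implies not p): β-rule — branch into not t  //  not p.
              branch 2.2.2.1 (add not t):
                ○ open, literals {r=false, s=false, t=false}.
              branch 2.2.2.2 (add not p):
                ○ open, literals {p=false, r=false, s=false}.
3 branches closed, 12 open.
An open branch gives a satisfying assignment: p=false, q=true.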